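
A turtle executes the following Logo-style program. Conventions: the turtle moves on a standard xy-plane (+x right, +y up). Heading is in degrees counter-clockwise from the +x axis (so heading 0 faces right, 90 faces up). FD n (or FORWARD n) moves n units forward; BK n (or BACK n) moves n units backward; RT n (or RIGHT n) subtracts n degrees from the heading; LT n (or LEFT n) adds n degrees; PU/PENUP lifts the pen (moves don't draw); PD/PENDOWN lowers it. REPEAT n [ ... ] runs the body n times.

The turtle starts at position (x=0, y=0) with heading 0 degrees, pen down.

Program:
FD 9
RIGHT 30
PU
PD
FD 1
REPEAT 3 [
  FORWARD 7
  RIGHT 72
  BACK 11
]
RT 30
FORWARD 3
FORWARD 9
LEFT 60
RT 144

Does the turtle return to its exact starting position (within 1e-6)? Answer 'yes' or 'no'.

Executing turtle program step by step:
Start: pos=(0,0), heading=0, pen down
FD 9: (0,0) -> (9,0) [heading=0, draw]
RT 30: heading 0 -> 330
PU: pen up
PD: pen down
FD 1: (9,0) -> (9.866,-0.5) [heading=330, draw]
REPEAT 3 [
  -- iteration 1/3 --
  FD 7: (9.866,-0.5) -> (15.928,-4) [heading=330, draw]
  RT 72: heading 330 -> 258
  BK 11: (15.928,-4) -> (18.215,6.76) [heading=258, draw]
  -- iteration 2/3 --
  FD 7: (18.215,6.76) -> (16.76,-0.087) [heading=258, draw]
  RT 72: heading 258 -> 186
  BK 11: (16.76,-0.087) -> (27.7,1.062) [heading=186, draw]
  -- iteration 3/3 --
  FD 7: (27.7,1.062) -> (20.738,0.331) [heading=186, draw]
  RT 72: heading 186 -> 114
  BK 11: (20.738,0.331) -> (25.212,-9.718) [heading=114, draw]
]
RT 30: heading 114 -> 84
FD 3: (25.212,-9.718) -> (25.526,-6.735) [heading=84, draw]
FD 9: (25.526,-6.735) -> (26.466,2.216) [heading=84, draw]
LT 60: heading 84 -> 144
RT 144: heading 144 -> 0
Final: pos=(26.466,2.216), heading=0, 10 segment(s) drawn

Start position: (0, 0)
Final position: (26.466, 2.216)
Distance = 26.559; >= 1e-6 -> NOT closed

Answer: no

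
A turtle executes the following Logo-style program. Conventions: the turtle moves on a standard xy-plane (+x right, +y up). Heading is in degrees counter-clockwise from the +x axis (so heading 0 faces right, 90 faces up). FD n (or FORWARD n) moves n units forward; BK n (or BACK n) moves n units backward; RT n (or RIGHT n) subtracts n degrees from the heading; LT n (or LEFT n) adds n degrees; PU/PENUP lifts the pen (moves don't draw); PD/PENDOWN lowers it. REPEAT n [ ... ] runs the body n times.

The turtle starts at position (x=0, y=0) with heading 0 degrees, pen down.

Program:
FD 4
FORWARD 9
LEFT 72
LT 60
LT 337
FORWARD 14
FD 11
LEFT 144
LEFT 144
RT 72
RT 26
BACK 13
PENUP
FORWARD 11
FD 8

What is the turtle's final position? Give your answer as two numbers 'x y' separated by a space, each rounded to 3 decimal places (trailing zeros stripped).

Executing turtle program step by step:
Start: pos=(0,0), heading=0, pen down
FD 4: (0,0) -> (4,0) [heading=0, draw]
FD 9: (4,0) -> (13,0) [heading=0, draw]
LT 72: heading 0 -> 72
LT 60: heading 72 -> 132
LT 337: heading 132 -> 109
FD 14: (13,0) -> (8.442,13.237) [heading=109, draw]
FD 11: (8.442,13.237) -> (4.861,23.638) [heading=109, draw]
LT 144: heading 109 -> 253
LT 144: heading 253 -> 37
RT 72: heading 37 -> 325
RT 26: heading 325 -> 299
BK 13: (4.861,23.638) -> (-1.442,35.008) [heading=299, draw]
PU: pen up
FD 11: (-1.442,35.008) -> (3.891,25.387) [heading=299, move]
FD 8: (3.891,25.387) -> (7.77,18.39) [heading=299, move]
Final: pos=(7.77,18.39), heading=299, 5 segment(s) drawn

Answer: 7.77 18.39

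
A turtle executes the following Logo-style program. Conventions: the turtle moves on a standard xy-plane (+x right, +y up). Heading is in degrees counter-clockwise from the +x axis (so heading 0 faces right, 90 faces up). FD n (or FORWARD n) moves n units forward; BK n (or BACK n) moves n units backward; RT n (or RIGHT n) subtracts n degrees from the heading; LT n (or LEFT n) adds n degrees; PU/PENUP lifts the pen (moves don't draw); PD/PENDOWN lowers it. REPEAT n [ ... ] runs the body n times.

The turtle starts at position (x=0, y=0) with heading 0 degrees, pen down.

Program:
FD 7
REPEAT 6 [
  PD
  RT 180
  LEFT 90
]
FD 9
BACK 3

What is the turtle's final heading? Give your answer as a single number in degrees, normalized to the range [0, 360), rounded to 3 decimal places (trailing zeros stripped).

Answer: 180

Derivation:
Executing turtle program step by step:
Start: pos=(0,0), heading=0, pen down
FD 7: (0,0) -> (7,0) [heading=0, draw]
REPEAT 6 [
  -- iteration 1/6 --
  PD: pen down
  RT 180: heading 0 -> 180
  LT 90: heading 180 -> 270
  -- iteration 2/6 --
  PD: pen down
  RT 180: heading 270 -> 90
  LT 90: heading 90 -> 180
  -- iteration 3/6 --
  PD: pen down
  RT 180: heading 180 -> 0
  LT 90: heading 0 -> 90
  -- iteration 4/6 --
  PD: pen down
  RT 180: heading 90 -> 270
  LT 90: heading 270 -> 0
  -- iteration 5/6 --
  PD: pen down
  RT 180: heading 0 -> 180
  LT 90: heading 180 -> 270
  -- iteration 6/6 --
  PD: pen down
  RT 180: heading 270 -> 90
  LT 90: heading 90 -> 180
]
FD 9: (7,0) -> (-2,0) [heading=180, draw]
BK 3: (-2,0) -> (1,0) [heading=180, draw]
Final: pos=(1,0), heading=180, 3 segment(s) drawn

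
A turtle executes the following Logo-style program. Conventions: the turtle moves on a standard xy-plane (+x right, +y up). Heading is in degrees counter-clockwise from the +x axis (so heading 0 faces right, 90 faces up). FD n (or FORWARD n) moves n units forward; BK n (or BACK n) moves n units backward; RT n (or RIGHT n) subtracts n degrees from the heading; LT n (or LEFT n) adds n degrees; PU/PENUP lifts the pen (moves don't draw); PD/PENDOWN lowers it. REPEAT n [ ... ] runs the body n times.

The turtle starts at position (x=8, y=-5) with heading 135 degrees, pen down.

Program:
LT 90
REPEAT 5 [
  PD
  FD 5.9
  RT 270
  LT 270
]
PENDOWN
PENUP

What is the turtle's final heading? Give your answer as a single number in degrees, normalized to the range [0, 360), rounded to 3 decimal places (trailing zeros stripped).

Answer: 225

Derivation:
Executing turtle program step by step:
Start: pos=(8,-5), heading=135, pen down
LT 90: heading 135 -> 225
REPEAT 5 [
  -- iteration 1/5 --
  PD: pen down
  FD 5.9: (8,-5) -> (3.828,-9.172) [heading=225, draw]
  RT 270: heading 225 -> 315
  LT 270: heading 315 -> 225
  -- iteration 2/5 --
  PD: pen down
  FD 5.9: (3.828,-9.172) -> (-0.344,-13.344) [heading=225, draw]
  RT 270: heading 225 -> 315
  LT 270: heading 315 -> 225
  -- iteration 3/5 --
  PD: pen down
  FD 5.9: (-0.344,-13.344) -> (-4.516,-17.516) [heading=225, draw]
  RT 270: heading 225 -> 315
  LT 270: heading 315 -> 225
  -- iteration 4/5 --
  PD: pen down
  FD 5.9: (-4.516,-17.516) -> (-8.688,-21.688) [heading=225, draw]
  RT 270: heading 225 -> 315
  LT 270: heading 315 -> 225
  -- iteration 5/5 --
  PD: pen down
  FD 5.9: (-8.688,-21.688) -> (-12.86,-25.86) [heading=225, draw]
  RT 270: heading 225 -> 315
  LT 270: heading 315 -> 225
]
PD: pen down
PU: pen up
Final: pos=(-12.86,-25.86), heading=225, 5 segment(s) drawn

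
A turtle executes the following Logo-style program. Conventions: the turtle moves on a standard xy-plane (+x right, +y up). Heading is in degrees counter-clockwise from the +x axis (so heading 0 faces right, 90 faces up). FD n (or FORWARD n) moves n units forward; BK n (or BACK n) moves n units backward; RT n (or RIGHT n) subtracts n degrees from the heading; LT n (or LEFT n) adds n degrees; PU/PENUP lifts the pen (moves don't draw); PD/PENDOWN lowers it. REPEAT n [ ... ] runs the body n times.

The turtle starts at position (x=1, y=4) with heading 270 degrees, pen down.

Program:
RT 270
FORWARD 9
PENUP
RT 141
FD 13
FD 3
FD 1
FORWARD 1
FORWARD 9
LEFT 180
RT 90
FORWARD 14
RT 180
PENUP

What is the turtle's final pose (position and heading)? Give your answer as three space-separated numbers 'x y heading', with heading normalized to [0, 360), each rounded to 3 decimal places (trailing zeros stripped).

Executing turtle program step by step:
Start: pos=(1,4), heading=270, pen down
RT 270: heading 270 -> 0
FD 9: (1,4) -> (10,4) [heading=0, draw]
PU: pen up
RT 141: heading 0 -> 219
FD 13: (10,4) -> (-0.103,-4.181) [heading=219, move]
FD 3: (-0.103,-4.181) -> (-2.434,-6.069) [heading=219, move]
FD 1: (-2.434,-6.069) -> (-3.211,-6.698) [heading=219, move]
FD 1: (-3.211,-6.698) -> (-3.989,-7.328) [heading=219, move]
FD 9: (-3.989,-7.328) -> (-10.983,-12.992) [heading=219, move]
LT 180: heading 219 -> 39
RT 90: heading 39 -> 309
FD 14: (-10.983,-12.992) -> (-2.172,-23.872) [heading=309, move]
RT 180: heading 309 -> 129
PU: pen up
Final: pos=(-2.172,-23.872), heading=129, 1 segment(s) drawn

Answer: -2.172 -23.872 129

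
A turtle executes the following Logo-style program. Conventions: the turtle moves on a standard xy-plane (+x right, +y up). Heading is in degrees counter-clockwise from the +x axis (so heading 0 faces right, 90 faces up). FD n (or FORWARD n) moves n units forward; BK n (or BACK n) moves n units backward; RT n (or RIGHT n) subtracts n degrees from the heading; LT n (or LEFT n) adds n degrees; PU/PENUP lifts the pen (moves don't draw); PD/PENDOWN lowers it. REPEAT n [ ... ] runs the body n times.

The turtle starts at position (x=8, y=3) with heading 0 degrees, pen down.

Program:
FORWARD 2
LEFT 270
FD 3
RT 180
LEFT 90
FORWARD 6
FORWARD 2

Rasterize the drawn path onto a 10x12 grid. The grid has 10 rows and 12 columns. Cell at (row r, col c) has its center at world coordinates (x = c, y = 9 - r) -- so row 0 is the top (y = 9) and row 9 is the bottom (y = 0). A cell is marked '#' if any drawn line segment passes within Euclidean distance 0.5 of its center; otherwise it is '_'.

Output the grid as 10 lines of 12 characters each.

Segment 0: (8,3) -> (10,3)
Segment 1: (10,3) -> (10,0)
Segment 2: (10,0) -> (4,0)
Segment 3: (4,0) -> (2,0)

Answer: ____________
____________
____________
____________
____________
____________
________###_
__________#_
__________#_
__#########_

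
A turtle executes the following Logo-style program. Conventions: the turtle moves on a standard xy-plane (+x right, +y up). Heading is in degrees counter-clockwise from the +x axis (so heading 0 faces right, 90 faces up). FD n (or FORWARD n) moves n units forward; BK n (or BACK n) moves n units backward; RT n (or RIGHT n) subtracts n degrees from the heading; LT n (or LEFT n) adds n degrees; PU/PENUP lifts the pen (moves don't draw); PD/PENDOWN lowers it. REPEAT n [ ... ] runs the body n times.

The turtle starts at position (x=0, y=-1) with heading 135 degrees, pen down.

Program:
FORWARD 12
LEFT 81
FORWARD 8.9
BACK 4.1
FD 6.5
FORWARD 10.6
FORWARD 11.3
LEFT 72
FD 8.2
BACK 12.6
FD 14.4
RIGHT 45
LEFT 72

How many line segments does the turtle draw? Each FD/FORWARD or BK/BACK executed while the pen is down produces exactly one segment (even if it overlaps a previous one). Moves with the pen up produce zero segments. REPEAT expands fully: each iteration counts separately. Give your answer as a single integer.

Answer: 9

Derivation:
Executing turtle program step by step:
Start: pos=(0,-1), heading=135, pen down
FD 12: (0,-1) -> (-8.485,7.485) [heading=135, draw]
LT 81: heading 135 -> 216
FD 8.9: (-8.485,7.485) -> (-15.686,2.254) [heading=216, draw]
BK 4.1: (-15.686,2.254) -> (-12.369,4.664) [heading=216, draw]
FD 6.5: (-12.369,4.664) -> (-17.627,0.843) [heading=216, draw]
FD 10.6: (-17.627,0.843) -> (-26.203,-5.387) [heading=216, draw]
FD 11.3: (-26.203,-5.387) -> (-35.345,-12.029) [heading=216, draw]
LT 72: heading 216 -> 288
FD 8.2: (-35.345,-12.029) -> (-32.811,-19.828) [heading=288, draw]
BK 12.6: (-32.811,-19.828) -> (-36.704,-7.845) [heading=288, draw]
FD 14.4: (-36.704,-7.845) -> (-32.254,-21.54) [heading=288, draw]
RT 45: heading 288 -> 243
LT 72: heading 243 -> 315
Final: pos=(-32.254,-21.54), heading=315, 9 segment(s) drawn
Segments drawn: 9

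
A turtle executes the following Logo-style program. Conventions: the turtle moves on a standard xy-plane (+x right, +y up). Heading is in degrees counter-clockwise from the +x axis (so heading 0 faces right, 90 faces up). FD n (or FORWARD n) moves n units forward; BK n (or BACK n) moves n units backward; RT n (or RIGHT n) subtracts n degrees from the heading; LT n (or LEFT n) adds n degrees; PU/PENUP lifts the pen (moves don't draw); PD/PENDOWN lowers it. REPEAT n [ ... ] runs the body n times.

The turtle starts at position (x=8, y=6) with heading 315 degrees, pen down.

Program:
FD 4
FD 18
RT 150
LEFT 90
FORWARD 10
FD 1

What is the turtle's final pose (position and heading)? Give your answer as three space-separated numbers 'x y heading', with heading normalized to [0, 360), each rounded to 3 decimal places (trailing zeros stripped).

Executing turtle program step by step:
Start: pos=(8,6), heading=315, pen down
FD 4: (8,6) -> (10.828,3.172) [heading=315, draw]
FD 18: (10.828,3.172) -> (23.556,-9.556) [heading=315, draw]
RT 150: heading 315 -> 165
LT 90: heading 165 -> 255
FD 10: (23.556,-9.556) -> (20.968,-19.216) [heading=255, draw]
FD 1: (20.968,-19.216) -> (20.709,-20.182) [heading=255, draw]
Final: pos=(20.709,-20.182), heading=255, 4 segment(s) drawn

Answer: 20.709 -20.182 255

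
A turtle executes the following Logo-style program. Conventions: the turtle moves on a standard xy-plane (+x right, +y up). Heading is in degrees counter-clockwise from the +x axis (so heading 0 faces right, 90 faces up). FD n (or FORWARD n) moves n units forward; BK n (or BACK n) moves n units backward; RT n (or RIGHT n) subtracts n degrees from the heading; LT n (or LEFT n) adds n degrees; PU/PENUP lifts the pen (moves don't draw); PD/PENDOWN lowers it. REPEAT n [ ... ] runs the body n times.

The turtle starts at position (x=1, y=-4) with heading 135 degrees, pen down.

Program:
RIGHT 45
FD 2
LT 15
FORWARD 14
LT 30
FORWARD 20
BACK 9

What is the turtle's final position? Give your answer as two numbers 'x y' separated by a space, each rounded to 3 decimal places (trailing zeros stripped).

Answer: -10.402 19.301

Derivation:
Executing turtle program step by step:
Start: pos=(1,-4), heading=135, pen down
RT 45: heading 135 -> 90
FD 2: (1,-4) -> (1,-2) [heading=90, draw]
LT 15: heading 90 -> 105
FD 14: (1,-2) -> (-2.623,11.523) [heading=105, draw]
LT 30: heading 105 -> 135
FD 20: (-2.623,11.523) -> (-16.766,25.665) [heading=135, draw]
BK 9: (-16.766,25.665) -> (-10.402,19.301) [heading=135, draw]
Final: pos=(-10.402,19.301), heading=135, 4 segment(s) drawn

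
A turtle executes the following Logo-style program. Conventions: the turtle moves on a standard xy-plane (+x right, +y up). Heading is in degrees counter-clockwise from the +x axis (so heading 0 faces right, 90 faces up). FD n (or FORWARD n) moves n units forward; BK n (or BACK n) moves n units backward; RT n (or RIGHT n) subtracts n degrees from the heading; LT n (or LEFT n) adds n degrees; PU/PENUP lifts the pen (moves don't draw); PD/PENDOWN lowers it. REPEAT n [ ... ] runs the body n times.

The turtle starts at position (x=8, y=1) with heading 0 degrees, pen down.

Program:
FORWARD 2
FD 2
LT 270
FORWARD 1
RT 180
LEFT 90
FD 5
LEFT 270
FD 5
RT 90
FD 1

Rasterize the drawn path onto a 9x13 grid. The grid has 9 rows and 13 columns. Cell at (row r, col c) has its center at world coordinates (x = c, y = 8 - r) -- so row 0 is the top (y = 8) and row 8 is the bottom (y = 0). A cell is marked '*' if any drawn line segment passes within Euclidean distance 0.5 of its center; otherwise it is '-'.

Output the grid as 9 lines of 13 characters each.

Answer: -------------
-------------
-------------
-------**----
-------*-----
-------*-----
-------*-----
-------******
-------******

Derivation:
Segment 0: (8,1) -> (10,1)
Segment 1: (10,1) -> (12,1)
Segment 2: (12,1) -> (12,0)
Segment 3: (12,0) -> (7,0)
Segment 4: (7,0) -> (7,5)
Segment 5: (7,5) -> (8,5)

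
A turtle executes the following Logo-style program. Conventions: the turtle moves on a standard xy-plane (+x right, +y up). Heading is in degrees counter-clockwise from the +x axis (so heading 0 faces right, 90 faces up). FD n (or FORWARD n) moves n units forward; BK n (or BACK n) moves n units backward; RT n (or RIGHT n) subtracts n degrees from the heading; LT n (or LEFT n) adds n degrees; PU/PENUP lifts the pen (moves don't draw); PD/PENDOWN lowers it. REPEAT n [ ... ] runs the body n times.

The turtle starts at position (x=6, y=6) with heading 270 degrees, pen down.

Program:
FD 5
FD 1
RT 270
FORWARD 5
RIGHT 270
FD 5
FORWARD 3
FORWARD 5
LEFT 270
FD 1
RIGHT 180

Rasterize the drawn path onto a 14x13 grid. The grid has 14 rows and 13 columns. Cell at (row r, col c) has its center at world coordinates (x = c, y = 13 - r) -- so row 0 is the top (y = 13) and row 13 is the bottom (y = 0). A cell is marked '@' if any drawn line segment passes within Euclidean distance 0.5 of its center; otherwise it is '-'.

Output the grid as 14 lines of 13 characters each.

Segment 0: (6,6) -> (6,1)
Segment 1: (6,1) -> (6,0)
Segment 2: (6,0) -> (11,0)
Segment 3: (11,0) -> (11,5)
Segment 4: (11,5) -> (11,8)
Segment 5: (11,8) -> (11,13)
Segment 6: (11,13) -> (12,13)

Answer: -----------@@
-----------@-
-----------@-
-----------@-
-----------@-
-----------@-
-----------@-
------@----@-
------@----@-
------@----@-
------@----@-
------@----@-
------@----@-
------@@@@@@-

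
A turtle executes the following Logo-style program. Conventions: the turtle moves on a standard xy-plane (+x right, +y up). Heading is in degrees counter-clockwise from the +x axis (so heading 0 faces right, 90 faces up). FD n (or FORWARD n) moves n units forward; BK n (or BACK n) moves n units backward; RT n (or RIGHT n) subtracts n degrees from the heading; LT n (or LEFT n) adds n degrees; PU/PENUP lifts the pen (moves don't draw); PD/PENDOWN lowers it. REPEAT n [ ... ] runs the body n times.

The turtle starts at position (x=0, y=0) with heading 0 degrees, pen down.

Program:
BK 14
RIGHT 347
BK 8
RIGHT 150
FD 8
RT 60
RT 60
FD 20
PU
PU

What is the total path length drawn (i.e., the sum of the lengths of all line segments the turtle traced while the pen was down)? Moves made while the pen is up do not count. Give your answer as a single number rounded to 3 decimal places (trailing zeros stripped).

Executing turtle program step by step:
Start: pos=(0,0), heading=0, pen down
BK 14: (0,0) -> (-14,0) [heading=0, draw]
RT 347: heading 0 -> 13
BK 8: (-14,0) -> (-21.795,-1.8) [heading=13, draw]
RT 150: heading 13 -> 223
FD 8: (-21.795,-1.8) -> (-27.646,-7.256) [heading=223, draw]
RT 60: heading 223 -> 163
RT 60: heading 163 -> 103
FD 20: (-27.646,-7.256) -> (-32.145,12.232) [heading=103, draw]
PU: pen up
PU: pen up
Final: pos=(-32.145,12.232), heading=103, 4 segment(s) drawn

Segment lengths:
  seg 1: (0,0) -> (-14,0), length = 14
  seg 2: (-14,0) -> (-21.795,-1.8), length = 8
  seg 3: (-21.795,-1.8) -> (-27.646,-7.256), length = 8
  seg 4: (-27.646,-7.256) -> (-32.145,12.232), length = 20
Total = 50

Answer: 50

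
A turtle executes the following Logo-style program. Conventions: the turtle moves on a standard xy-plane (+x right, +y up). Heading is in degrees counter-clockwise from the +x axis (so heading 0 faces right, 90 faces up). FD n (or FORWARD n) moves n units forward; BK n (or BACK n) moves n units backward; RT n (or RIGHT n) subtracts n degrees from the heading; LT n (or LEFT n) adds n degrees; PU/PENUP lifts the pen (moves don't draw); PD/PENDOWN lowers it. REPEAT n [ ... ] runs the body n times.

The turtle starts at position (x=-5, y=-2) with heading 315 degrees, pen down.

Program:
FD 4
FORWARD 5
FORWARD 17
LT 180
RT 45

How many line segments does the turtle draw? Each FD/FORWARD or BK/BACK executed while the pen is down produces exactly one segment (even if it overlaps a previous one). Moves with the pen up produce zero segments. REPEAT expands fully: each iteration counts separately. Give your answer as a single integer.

Executing turtle program step by step:
Start: pos=(-5,-2), heading=315, pen down
FD 4: (-5,-2) -> (-2.172,-4.828) [heading=315, draw]
FD 5: (-2.172,-4.828) -> (1.364,-8.364) [heading=315, draw]
FD 17: (1.364,-8.364) -> (13.385,-20.385) [heading=315, draw]
LT 180: heading 315 -> 135
RT 45: heading 135 -> 90
Final: pos=(13.385,-20.385), heading=90, 3 segment(s) drawn
Segments drawn: 3

Answer: 3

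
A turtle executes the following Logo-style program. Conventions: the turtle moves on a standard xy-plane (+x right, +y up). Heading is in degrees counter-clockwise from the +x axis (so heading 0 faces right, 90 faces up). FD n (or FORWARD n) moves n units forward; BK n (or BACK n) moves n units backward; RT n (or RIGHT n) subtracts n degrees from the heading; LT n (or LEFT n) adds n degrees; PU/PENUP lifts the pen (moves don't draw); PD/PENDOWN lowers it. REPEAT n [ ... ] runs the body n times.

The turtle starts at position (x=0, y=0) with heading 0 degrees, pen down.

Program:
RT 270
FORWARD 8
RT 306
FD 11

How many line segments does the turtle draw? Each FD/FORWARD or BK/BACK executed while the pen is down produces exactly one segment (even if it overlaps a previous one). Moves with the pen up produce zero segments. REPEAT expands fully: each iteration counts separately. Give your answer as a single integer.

Executing turtle program step by step:
Start: pos=(0,0), heading=0, pen down
RT 270: heading 0 -> 90
FD 8: (0,0) -> (0,8) [heading=90, draw]
RT 306: heading 90 -> 144
FD 11: (0,8) -> (-8.899,14.466) [heading=144, draw]
Final: pos=(-8.899,14.466), heading=144, 2 segment(s) drawn
Segments drawn: 2

Answer: 2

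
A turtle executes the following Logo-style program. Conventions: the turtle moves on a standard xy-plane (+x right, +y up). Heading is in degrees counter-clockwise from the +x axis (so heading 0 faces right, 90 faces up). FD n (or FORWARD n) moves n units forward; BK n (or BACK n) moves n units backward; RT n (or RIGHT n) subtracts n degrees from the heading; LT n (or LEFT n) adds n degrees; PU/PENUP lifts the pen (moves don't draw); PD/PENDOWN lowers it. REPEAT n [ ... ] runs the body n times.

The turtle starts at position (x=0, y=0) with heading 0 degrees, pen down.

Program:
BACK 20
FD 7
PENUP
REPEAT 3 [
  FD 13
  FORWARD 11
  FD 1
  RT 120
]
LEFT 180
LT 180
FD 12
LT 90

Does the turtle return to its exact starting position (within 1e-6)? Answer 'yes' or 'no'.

Executing turtle program step by step:
Start: pos=(0,0), heading=0, pen down
BK 20: (0,0) -> (-20,0) [heading=0, draw]
FD 7: (-20,0) -> (-13,0) [heading=0, draw]
PU: pen up
REPEAT 3 [
  -- iteration 1/3 --
  FD 13: (-13,0) -> (0,0) [heading=0, move]
  FD 11: (0,0) -> (11,0) [heading=0, move]
  FD 1: (11,0) -> (12,0) [heading=0, move]
  RT 120: heading 0 -> 240
  -- iteration 2/3 --
  FD 13: (12,0) -> (5.5,-11.258) [heading=240, move]
  FD 11: (5.5,-11.258) -> (0,-20.785) [heading=240, move]
  FD 1: (0,-20.785) -> (-0.5,-21.651) [heading=240, move]
  RT 120: heading 240 -> 120
  -- iteration 3/3 --
  FD 13: (-0.5,-21.651) -> (-7,-10.392) [heading=120, move]
  FD 11: (-7,-10.392) -> (-12.5,-0.866) [heading=120, move]
  FD 1: (-12.5,-0.866) -> (-13,0) [heading=120, move]
  RT 120: heading 120 -> 0
]
LT 180: heading 0 -> 180
LT 180: heading 180 -> 0
FD 12: (-13,0) -> (-1,0) [heading=0, move]
LT 90: heading 0 -> 90
Final: pos=(-1,0), heading=90, 2 segment(s) drawn

Start position: (0, 0)
Final position: (-1, 0)
Distance = 1; >= 1e-6 -> NOT closed

Answer: no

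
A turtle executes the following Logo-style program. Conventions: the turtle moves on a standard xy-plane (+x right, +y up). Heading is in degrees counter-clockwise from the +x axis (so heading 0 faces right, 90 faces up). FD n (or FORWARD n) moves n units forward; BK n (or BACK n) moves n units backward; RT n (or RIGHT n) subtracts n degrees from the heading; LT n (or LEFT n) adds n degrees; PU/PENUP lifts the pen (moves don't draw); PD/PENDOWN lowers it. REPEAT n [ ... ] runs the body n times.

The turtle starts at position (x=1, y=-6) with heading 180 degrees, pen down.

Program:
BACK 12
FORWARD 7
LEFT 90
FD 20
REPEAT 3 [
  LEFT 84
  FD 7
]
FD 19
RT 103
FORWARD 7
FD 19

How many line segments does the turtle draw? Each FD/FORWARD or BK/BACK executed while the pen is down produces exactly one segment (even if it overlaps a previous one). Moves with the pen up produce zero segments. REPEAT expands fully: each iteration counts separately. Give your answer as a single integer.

Answer: 9

Derivation:
Executing turtle program step by step:
Start: pos=(1,-6), heading=180, pen down
BK 12: (1,-6) -> (13,-6) [heading=180, draw]
FD 7: (13,-6) -> (6,-6) [heading=180, draw]
LT 90: heading 180 -> 270
FD 20: (6,-6) -> (6,-26) [heading=270, draw]
REPEAT 3 [
  -- iteration 1/3 --
  LT 84: heading 270 -> 354
  FD 7: (6,-26) -> (12.962,-26.732) [heading=354, draw]
  -- iteration 2/3 --
  LT 84: heading 354 -> 78
  FD 7: (12.962,-26.732) -> (14.417,-19.885) [heading=78, draw]
  -- iteration 3/3 --
  LT 84: heading 78 -> 162
  FD 7: (14.417,-19.885) -> (7.76,-17.722) [heading=162, draw]
]
FD 19: (7.76,-17.722) -> (-10.31,-11.85) [heading=162, draw]
RT 103: heading 162 -> 59
FD 7: (-10.31,-11.85) -> (-6.705,-5.85) [heading=59, draw]
FD 19: (-6.705,-5.85) -> (3.081,10.436) [heading=59, draw]
Final: pos=(3.081,10.436), heading=59, 9 segment(s) drawn
Segments drawn: 9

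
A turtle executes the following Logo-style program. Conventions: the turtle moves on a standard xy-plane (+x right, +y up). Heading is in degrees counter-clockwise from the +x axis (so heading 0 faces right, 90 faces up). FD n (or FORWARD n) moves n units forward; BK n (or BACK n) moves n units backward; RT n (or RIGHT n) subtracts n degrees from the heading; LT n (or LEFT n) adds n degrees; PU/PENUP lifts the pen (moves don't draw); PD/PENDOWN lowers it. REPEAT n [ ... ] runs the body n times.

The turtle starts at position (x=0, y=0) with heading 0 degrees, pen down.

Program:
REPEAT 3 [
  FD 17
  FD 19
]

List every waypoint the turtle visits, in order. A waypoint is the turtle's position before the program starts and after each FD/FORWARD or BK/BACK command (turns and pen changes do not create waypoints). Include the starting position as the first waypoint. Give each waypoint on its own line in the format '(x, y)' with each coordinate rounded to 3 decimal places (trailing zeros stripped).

Executing turtle program step by step:
Start: pos=(0,0), heading=0, pen down
REPEAT 3 [
  -- iteration 1/3 --
  FD 17: (0,0) -> (17,0) [heading=0, draw]
  FD 19: (17,0) -> (36,0) [heading=0, draw]
  -- iteration 2/3 --
  FD 17: (36,0) -> (53,0) [heading=0, draw]
  FD 19: (53,0) -> (72,0) [heading=0, draw]
  -- iteration 3/3 --
  FD 17: (72,0) -> (89,0) [heading=0, draw]
  FD 19: (89,0) -> (108,0) [heading=0, draw]
]
Final: pos=(108,0), heading=0, 6 segment(s) drawn
Waypoints (7 total):
(0, 0)
(17, 0)
(36, 0)
(53, 0)
(72, 0)
(89, 0)
(108, 0)

Answer: (0, 0)
(17, 0)
(36, 0)
(53, 0)
(72, 0)
(89, 0)
(108, 0)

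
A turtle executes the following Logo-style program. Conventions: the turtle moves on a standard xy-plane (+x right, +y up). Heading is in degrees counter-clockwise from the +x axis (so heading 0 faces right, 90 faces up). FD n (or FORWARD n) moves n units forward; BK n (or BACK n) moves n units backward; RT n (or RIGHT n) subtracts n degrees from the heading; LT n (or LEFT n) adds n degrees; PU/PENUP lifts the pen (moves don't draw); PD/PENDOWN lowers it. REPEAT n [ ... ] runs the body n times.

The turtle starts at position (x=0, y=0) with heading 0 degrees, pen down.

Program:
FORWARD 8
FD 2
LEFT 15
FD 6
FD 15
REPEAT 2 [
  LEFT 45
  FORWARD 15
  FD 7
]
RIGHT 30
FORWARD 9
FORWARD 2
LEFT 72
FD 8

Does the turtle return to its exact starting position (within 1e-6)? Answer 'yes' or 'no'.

Answer: no

Derivation:
Executing turtle program step by step:
Start: pos=(0,0), heading=0, pen down
FD 8: (0,0) -> (8,0) [heading=0, draw]
FD 2: (8,0) -> (10,0) [heading=0, draw]
LT 15: heading 0 -> 15
FD 6: (10,0) -> (15.796,1.553) [heading=15, draw]
FD 15: (15.796,1.553) -> (30.284,5.435) [heading=15, draw]
REPEAT 2 [
  -- iteration 1/2 --
  LT 45: heading 15 -> 60
  FD 15: (30.284,5.435) -> (37.784,18.426) [heading=60, draw]
  FD 7: (37.784,18.426) -> (41.284,24.488) [heading=60, draw]
  -- iteration 2/2 --
  LT 45: heading 60 -> 105
  FD 15: (41.284,24.488) -> (37.402,38.977) [heading=105, draw]
  FD 7: (37.402,38.977) -> (35.59,45.738) [heading=105, draw]
]
RT 30: heading 105 -> 75
FD 9: (35.59,45.738) -> (37.92,54.431) [heading=75, draw]
FD 2: (37.92,54.431) -> (38.437,56.363) [heading=75, draw]
LT 72: heading 75 -> 147
FD 8: (38.437,56.363) -> (31.728,60.72) [heading=147, draw]
Final: pos=(31.728,60.72), heading=147, 11 segment(s) drawn

Start position: (0, 0)
Final position: (31.728, 60.72)
Distance = 68.51; >= 1e-6 -> NOT closed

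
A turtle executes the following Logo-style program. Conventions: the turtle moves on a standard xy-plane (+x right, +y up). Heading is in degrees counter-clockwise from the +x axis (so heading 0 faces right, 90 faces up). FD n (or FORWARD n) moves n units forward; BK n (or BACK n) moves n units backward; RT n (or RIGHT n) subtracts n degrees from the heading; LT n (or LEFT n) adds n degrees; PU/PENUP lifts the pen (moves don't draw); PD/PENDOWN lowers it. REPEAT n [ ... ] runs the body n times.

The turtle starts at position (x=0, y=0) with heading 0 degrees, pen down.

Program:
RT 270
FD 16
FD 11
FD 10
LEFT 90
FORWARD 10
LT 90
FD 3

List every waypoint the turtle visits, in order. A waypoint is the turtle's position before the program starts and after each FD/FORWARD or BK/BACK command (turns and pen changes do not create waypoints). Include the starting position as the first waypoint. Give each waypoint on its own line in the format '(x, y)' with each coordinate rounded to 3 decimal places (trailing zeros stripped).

Answer: (0, 0)
(0, 16)
(0, 27)
(0, 37)
(-10, 37)
(-10, 34)

Derivation:
Executing turtle program step by step:
Start: pos=(0,0), heading=0, pen down
RT 270: heading 0 -> 90
FD 16: (0,0) -> (0,16) [heading=90, draw]
FD 11: (0,16) -> (0,27) [heading=90, draw]
FD 10: (0,27) -> (0,37) [heading=90, draw]
LT 90: heading 90 -> 180
FD 10: (0,37) -> (-10,37) [heading=180, draw]
LT 90: heading 180 -> 270
FD 3: (-10,37) -> (-10,34) [heading=270, draw]
Final: pos=(-10,34), heading=270, 5 segment(s) drawn
Waypoints (6 total):
(0, 0)
(0, 16)
(0, 27)
(0, 37)
(-10, 37)
(-10, 34)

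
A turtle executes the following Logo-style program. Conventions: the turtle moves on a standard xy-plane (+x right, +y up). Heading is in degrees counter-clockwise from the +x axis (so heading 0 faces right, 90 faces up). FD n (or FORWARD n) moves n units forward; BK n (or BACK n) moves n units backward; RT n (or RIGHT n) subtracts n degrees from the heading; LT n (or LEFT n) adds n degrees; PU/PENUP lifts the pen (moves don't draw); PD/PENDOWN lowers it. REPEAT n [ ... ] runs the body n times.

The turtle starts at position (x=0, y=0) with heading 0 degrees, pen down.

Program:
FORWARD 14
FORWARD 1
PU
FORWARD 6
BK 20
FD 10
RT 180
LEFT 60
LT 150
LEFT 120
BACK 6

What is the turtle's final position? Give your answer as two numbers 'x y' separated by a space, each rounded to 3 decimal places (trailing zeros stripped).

Answer: 16.196 -3

Derivation:
Executing turtle program step by step:
Start: pos=(0,0), heading=0, pen down
FD 14: (0,0) -> (14,0) [heading=0, draw]
FD 1: (14,0) -> (15,0) [heading=0, draw]
PU: pen up
FD 6: (15,0) -> (21,0) [heading=0, move]
BK 20: (21,0) -> (1,0) [heading=0, move]
FD 10: (1,0) -> (11,0) [heading=0, move]
RT 180: heading 0 -> 180
LT 60: heading 180 -> 240
LT 150: heading 240 -> 30
LT 120: heading 30 -> 150
BK 6: (11,0) -> (16.196,-3) [heading=150, move]
Final: pos=(16.196,-3), heading=150, 2 segment(s) drawn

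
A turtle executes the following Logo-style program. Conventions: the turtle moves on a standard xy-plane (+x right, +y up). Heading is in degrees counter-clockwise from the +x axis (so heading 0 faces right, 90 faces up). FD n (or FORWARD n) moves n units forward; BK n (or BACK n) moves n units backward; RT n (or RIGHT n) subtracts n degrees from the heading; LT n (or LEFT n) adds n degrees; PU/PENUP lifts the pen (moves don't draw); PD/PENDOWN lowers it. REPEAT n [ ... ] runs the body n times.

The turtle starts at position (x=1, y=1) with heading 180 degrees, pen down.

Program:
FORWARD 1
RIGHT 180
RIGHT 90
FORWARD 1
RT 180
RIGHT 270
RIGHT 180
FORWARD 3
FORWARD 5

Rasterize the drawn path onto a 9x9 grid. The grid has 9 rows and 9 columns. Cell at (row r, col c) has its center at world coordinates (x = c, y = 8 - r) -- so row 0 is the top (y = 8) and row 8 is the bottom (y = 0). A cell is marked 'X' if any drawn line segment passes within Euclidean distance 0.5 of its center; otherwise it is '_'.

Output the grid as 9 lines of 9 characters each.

Segment 0: (1,1) -> (0,1)
Segment 1: (0,1) -> (0,0)
Segment 2: (0,0) -> (3,0)
Segment 3: (3,0) -> (8,0)

Answer: _________
_________
_________
_________
_________
_________
_________
XX_______
XXXXXXXXX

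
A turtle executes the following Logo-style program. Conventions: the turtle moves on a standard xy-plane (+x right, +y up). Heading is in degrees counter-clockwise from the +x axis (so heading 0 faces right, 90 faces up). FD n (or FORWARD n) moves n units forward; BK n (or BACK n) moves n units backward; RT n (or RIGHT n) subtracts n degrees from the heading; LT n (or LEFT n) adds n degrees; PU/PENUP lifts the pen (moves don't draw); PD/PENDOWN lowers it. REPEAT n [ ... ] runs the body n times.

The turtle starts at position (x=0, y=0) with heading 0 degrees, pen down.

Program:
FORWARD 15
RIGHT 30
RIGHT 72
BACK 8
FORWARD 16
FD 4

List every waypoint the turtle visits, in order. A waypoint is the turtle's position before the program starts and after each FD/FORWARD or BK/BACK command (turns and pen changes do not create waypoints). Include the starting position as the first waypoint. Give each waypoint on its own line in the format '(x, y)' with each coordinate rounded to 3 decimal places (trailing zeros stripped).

Executing turtle program step by step:
Start: pos=(0,0), heading=0, pen down
FD 15: (0,0) -> (15,0) [heading=0, draw]
RT 30: heading 0 -> 330
RT 72: heading 330 -> 258
BK 8: (15,0) -> (16.663,7.825) [heading=258, draw]
FD 16: (16.663,7.825) -> (13.337,-7.825) [heading=258, draw]
FD 4: (13.337,-7.825) -> (12.505,-11.738) [heading=258, draw]
Final: pos=(12.505,-11.738), heading=258, 4 segment(s) drawn
Waypoints (5 total):
(0, 0)
(15, 0)
(16.663, 7.825)
(13.337, -7.825)
(12.505, -11.738)

Answer: (0, 0)
(15, 0)
(16.663, 7.825)
(13.337, -7.825)
(12.505, -11.738)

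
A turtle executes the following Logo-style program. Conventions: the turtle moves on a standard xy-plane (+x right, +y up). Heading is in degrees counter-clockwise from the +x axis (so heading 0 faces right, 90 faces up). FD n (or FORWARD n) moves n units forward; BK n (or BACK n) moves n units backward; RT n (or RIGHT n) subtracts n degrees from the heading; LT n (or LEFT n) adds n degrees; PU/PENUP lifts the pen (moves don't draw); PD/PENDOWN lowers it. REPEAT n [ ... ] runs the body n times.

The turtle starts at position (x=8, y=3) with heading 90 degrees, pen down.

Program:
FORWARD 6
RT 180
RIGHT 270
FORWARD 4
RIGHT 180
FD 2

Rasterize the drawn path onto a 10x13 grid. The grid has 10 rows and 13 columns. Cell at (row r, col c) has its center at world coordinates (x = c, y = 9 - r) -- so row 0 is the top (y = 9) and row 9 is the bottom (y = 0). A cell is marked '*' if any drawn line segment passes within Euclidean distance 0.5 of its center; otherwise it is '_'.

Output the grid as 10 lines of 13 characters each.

Segment 0: (8,3) -> (8,9)
Segment 1: (8,9) -> (12,9)
Segment 2: (12,9) -> (10,9)

Answer: ________*****
________*____
________*____
________*____
________*____
________*____
________*____
_____________
_____________
_____________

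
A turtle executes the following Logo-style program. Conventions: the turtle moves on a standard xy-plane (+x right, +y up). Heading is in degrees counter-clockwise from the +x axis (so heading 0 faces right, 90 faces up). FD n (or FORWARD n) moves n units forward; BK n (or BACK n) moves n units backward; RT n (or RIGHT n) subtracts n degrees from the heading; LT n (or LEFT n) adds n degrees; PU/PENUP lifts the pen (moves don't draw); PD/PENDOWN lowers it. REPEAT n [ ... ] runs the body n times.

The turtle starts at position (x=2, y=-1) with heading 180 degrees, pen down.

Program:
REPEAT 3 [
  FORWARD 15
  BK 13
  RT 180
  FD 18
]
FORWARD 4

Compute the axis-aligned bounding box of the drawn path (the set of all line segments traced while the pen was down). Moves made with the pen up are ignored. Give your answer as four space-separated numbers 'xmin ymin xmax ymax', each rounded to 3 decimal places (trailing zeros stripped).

Executing turtle program step by step:
Start: pos=(2,-1), heading=180, pen down
REPEAT 3 [
  -- iteration 1/3 --
  FD 15: (2,-1) -> (-13,-1) [heading=180, draw]
  BK 13: (-13,-1) -> (0,-1) [heading=180, draw]
  RT 180: heading 180 -> 0
  FD 18: (0,-1) -> (18,-1) [heading=0, draw]
  -- iteration 2/3 --
  FD 15: (18,-1) -> (33,-1) [heading=0, draw]
  BK 13: (33,-1) -> (20,-1) [heading=0, draw]
  RT 180: heading 0 -> 180
  FD 18: (20,-1) -> (2,-1) [heading=180, draw]
  -- iteration 3/3 --
  FD 15: (2,-1) -> (-13,-1) [heading=180, draw]
  BK 13: (-13,-1) -> (0,-1) [heading=180, draw]
  RT 180: heading 180 -> 0
  FD 18: (0,-1) -> (18,-1) [heading=0, draw]
]
FD 4: (18,-1) -> (22,-1) [heading=0, draw]
Final: pos=(22,-1), heading=0, 10 segment(s) drawn

Segment endpoints: x in {-13, 0, 2, 18, 20, 22, 33}, y in {-1, -1, -1, -1, -1, -1, -1, -1}
xmin=-13, ymin=-1, xmax=33, ymax=-1

Answer: -13 -1 33 -1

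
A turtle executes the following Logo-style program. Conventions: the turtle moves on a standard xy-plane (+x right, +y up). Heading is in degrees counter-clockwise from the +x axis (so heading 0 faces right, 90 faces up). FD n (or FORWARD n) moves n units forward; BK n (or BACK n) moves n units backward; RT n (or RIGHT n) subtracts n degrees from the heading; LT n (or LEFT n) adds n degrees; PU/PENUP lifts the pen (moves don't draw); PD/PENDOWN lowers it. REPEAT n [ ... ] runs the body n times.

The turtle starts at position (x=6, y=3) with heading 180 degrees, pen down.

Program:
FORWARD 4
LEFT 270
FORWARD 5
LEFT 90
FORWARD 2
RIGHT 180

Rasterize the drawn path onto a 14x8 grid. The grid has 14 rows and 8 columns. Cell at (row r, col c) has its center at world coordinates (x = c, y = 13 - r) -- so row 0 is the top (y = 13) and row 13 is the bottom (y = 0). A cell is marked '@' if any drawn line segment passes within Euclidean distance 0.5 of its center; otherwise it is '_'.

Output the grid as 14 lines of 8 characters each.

Segment 0: (6,3) -> (2,3)
Segment 1: (2,3) -> (2,8)
Segment 2: (2,8) -> (0,8)

Answer: ________
________
________
________
________
@@@_____
__@_____
__@_____
__@_____
__@_____
__@@@@@_
________
________
________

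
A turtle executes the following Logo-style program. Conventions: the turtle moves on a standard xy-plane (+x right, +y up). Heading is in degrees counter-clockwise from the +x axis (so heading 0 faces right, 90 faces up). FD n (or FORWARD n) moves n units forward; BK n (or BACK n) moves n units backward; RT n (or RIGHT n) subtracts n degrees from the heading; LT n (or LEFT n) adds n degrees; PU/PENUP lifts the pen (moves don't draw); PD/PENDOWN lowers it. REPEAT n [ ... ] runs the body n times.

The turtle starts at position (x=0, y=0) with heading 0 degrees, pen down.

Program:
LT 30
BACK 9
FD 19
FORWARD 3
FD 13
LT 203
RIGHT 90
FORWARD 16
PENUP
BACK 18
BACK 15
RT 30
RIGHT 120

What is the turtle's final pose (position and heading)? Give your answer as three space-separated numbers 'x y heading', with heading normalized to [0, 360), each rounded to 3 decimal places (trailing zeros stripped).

Answer: 36.093 2.769 353

Derivation:
Executing turtle program step by step:
Start: pos=(0,0), heading=0, pen down
LT 30: heading 0 -> 30
BK 9: (0,0) -> (-7.794,-4.5) [heading=30, draw]
FD 19: (-7.794,-4.5) -> (8.66,5) [heading=30, draw]
FD 3: (8.66,5) -> (11.258,6.5) [heading=30, draw]
FD 13: (11.258,6.5) -> (22.517,13) [heading=30, draw]
LT 203: heading 30 -> 233
RT 90: heading 233 -> 143
FD 16: (22.517,13) -> (9.738,22.629) [heading=143, draw]
PU: pen up
BK 18: (9.738,22.629) -> (24.114,11.796) [heading=143, move]
BK 15: (24.114,11.796) -> (36.093,2.769) [heading=143, move]
RT 30: heading 143 -> 113
RT 120: heading 113 -> 353
Final: pos=(36.093,2.769), heading=353, 5 segment(s) drawn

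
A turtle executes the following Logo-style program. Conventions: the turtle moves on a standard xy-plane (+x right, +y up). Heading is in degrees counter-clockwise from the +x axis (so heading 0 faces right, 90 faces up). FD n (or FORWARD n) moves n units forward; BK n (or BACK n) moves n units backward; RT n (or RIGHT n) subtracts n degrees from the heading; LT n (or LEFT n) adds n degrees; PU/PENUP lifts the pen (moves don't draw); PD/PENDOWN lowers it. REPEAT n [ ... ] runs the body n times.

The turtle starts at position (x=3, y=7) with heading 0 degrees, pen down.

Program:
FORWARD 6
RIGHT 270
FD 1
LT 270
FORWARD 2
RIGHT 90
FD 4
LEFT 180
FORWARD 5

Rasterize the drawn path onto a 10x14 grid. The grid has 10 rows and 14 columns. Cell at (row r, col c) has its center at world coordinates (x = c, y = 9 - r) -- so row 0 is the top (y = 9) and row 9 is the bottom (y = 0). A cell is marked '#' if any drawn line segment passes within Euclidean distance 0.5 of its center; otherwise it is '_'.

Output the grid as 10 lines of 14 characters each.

Segment 0: (3,7) -> (9,7)
Segment 1: (9,7) -> (9,8)
Segment 2: (9,8) -> (11,8)
Segment 3: (11,8) -> (11,4)
Segment 4: (11,4) -> (11,9)

Answer: ___________#__
_________###__
___#######_#__
___________#__
___________#__
___________#__
______________
______________
______________
______________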